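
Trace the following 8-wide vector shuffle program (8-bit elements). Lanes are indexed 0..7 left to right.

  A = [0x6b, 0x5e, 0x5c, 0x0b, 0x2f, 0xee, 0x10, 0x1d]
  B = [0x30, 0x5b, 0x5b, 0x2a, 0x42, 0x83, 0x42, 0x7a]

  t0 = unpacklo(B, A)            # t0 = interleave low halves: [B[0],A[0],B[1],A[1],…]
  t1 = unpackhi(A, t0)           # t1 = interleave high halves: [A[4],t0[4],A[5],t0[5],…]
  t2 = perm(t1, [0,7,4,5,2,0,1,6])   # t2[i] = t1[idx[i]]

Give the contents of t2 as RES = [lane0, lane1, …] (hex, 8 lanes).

t0 = [0x30, 0x6b, 0x5b, 0x5e, 0x5b, 0x5c, 0x2a, 0x0b]
t1 = [0x2f, 0x5b, 0xee, 0x5c, 0x10, 0x2a, 0x1d, 0x0b]
t2 = [0x2f, 0x0b, 0x10, 0x2a, 0xee, 0x2f, 0x5b, 0x1d]

RES = [ 0x2f  0x0b  0x10  0x2a  0xee  0x2f  0x5b  0x1d ]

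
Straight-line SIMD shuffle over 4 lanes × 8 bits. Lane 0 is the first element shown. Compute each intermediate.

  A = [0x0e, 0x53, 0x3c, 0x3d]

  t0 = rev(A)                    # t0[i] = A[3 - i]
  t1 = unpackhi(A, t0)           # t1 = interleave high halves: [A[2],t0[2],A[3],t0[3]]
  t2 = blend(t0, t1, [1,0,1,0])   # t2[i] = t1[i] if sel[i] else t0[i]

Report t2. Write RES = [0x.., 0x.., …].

  t0: 3d 3c 53 0e
  t1: 3c 53 3d 0e
  t2: 3c 3c 3d 0e

RES = [ 0x3c  0x3c  0x3d  0x0e ]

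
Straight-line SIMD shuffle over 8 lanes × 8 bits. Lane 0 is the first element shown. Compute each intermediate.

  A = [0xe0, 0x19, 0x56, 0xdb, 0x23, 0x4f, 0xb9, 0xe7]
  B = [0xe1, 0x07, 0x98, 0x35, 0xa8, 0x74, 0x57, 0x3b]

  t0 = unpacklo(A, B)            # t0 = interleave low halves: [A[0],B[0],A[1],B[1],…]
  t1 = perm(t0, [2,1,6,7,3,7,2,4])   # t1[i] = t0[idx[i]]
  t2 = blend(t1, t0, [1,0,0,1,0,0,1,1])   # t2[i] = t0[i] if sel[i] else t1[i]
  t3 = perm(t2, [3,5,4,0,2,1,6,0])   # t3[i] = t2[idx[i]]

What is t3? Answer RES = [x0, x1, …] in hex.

RES = [ 0x07  0x35  0x07  0xe0  0xdb  0xe1  0xdb  0xe0 ]

  t0: e0 e1 19 07 56 98 db 35
  t1: 19 e1 db 35 07 35 19 56
  t2: e0 e1 db 07 07 35 db 35
  t3: 07 35 07 e0 db e1 db e0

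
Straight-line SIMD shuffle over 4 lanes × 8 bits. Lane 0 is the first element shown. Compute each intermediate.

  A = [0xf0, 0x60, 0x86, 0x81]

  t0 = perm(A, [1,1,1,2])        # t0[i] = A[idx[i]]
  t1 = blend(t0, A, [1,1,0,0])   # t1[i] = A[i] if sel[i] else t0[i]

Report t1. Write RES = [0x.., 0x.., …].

t0 = [0x60, 0x60, 0x60, 0x86]
t1 = [0xf0, 0x60, 0x60, 0x86]

RES = [0xf0, 0x60, 0x60, 0x86]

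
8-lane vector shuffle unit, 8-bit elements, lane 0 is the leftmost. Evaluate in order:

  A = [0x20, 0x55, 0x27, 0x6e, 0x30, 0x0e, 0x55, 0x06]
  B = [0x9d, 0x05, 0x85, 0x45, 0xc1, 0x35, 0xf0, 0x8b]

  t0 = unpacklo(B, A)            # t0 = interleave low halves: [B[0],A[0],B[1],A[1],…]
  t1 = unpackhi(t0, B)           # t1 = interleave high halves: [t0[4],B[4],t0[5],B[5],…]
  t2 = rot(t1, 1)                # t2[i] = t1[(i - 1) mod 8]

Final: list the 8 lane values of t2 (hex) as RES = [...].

  t0: 9d 20 05 55 85 27 45 6e
  t1: 85 c1 27 35 45 f0 6e 8b
  t2: 8b 85 c1 27 35 45 f0 6e

RES = [0x8b, 0x85, 0xc1, 0x27, 0x35, 0x45, 0xf0, 0x6e]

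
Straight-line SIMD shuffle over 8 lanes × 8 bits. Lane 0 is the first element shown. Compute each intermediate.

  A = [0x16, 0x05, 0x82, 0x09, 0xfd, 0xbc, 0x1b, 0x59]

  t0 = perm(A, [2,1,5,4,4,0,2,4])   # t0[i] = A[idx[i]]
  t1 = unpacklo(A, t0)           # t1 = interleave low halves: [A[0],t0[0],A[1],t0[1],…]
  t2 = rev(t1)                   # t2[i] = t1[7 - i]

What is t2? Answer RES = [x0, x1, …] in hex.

RES = [ 0xfd  0x09  0xbc  0x82  0x05  0x05  0x82  0x16 ]

  t0: 82 05 bc fd fd 16 82 fd
  t1: 16 82 05 05 82 bc 09 fd
  t2: fd 09 bc 82 05 05 82 16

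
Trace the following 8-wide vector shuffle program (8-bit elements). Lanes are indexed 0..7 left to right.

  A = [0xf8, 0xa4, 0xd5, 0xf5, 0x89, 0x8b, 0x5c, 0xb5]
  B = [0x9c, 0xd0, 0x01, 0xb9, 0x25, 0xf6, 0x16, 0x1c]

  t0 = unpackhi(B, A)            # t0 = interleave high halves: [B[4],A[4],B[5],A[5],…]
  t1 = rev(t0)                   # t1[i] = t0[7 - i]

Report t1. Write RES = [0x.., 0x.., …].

t0 = [0x25, 0x89, 0xf6, 0x8b, 0x16, 0x5c, 0x1c, 0xb5]
t1 = [0xb5, 0x1c, 0x5c, 0x16, 0x8b, 0xf6, 0x89, 0x25]

RES = [0xb5, 0x1c, 0x5c, 0x16, 0x8b, 0xf6, 0x89, 0x25]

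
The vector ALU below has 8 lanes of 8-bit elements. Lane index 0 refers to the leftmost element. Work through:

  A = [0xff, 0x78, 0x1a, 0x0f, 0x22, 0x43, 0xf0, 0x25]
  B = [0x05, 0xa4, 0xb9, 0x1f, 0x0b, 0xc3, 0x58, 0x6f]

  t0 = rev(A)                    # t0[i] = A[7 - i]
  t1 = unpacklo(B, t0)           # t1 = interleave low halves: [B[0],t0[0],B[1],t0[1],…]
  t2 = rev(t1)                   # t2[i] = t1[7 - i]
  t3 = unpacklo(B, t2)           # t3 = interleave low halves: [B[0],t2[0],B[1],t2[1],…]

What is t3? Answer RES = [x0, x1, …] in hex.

RES = [ 0x05  0x22  0xa4  0x1f  0xb9  0x43  0x1f  0xb9 ]

  t0: 25 f0 43 22 0f 1a 78 ff
  t1: 05 25 a4 f0 b9 43 1f 22
  t2: 22 1f 43 b9 f0 a4 25 05
  t3: 05 22 a4 1f b9 43 1f b9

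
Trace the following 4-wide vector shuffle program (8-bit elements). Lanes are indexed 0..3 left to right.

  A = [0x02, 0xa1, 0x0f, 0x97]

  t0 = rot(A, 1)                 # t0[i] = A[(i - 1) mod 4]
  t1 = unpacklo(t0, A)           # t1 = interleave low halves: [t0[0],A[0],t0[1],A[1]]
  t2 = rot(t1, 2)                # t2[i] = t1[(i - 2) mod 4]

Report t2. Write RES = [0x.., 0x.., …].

  t0: 97 02 a1 0f
  t1: 97 02 02 a1
  t2: 02 a1 97 02

RES = [0x02, 0xa1, 0x97, 0x02]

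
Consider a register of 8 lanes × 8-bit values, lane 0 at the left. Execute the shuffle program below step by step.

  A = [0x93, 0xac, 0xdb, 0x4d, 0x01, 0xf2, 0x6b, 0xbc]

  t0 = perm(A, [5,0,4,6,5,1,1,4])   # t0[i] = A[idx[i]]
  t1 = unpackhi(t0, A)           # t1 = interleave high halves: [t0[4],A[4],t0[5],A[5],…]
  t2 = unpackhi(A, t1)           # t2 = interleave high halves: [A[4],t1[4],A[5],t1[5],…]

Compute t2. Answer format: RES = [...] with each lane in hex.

t0 = [0xf2, 0x93, 0x01, 0x6b, 0xf2, 0xac, 0xac, 0x01]
t1 = [0xf2, 0x01, 0xac, 0xf2, 0xac, 0x6b, 0x01, 0xbc]
t2 = [0x01, 0xac, 0xf2, 0x6b, 0x6b, 0x01, 0xbc, 0xbc]

RES = [ 0x01  0xac  0xf2  0x6b  0x6b  0x01  0xbc  0xbc ]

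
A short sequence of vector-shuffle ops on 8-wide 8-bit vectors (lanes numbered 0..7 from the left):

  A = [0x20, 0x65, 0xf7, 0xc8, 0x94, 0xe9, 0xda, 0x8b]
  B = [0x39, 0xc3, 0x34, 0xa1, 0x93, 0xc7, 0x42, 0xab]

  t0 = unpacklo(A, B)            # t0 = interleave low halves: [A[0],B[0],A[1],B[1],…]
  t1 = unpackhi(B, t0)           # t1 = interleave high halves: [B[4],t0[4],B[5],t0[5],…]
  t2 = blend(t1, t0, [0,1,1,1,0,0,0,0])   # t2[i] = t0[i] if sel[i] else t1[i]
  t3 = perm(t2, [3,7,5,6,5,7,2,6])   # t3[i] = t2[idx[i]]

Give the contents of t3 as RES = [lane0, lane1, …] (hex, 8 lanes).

RES = [ 0xc3  0xa1  0xc8  0xab  0xc8  0xa1  0x65  0xab ]

  t0: 20 39 65 c3 f7 34 c8 a1
  t1: 93 f7 c7 34 42 c8 ab a1
  t2: 93 39 65 c3 42 c8 ab a1
  t3: c3 a1 c8 ab c8 a1 65 ab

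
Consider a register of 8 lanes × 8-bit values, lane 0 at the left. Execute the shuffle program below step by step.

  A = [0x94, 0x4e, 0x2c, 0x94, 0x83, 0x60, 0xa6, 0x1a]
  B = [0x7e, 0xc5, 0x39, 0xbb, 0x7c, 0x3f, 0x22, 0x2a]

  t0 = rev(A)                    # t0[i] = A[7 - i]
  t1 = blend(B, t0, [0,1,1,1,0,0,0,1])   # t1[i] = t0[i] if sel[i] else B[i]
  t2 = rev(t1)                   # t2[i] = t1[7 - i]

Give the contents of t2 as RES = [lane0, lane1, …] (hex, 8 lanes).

→ t0 |1a|a6|60|83|94|2c|4e|94|
→ t1 |7e|a6|60|83|7c|3f|22|94|
→ t2 |94|22|3f|7c|83|60|a6|7e|

RES = [0x94, 0x22, 0x3f, 0x7c, 0x83, 0x60, 0xa6, 0x7e]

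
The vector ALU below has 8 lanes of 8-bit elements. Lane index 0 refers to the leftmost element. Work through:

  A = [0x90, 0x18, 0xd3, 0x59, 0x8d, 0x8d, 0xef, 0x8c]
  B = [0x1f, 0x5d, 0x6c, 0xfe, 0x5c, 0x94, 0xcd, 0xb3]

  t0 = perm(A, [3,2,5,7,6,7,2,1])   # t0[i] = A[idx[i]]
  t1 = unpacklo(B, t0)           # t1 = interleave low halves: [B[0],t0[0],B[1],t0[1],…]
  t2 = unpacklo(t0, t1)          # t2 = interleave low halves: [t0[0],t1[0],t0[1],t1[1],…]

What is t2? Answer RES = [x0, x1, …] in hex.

RES = [0x59, 0x1f, 0xd3, 0x59, 0x8d, 0x5d, 0x8c, 0xd3]

  t0: 59 d3 8d 8c ef 8c d3 18
  t1: 1f 59 5d d3 6c 8d fe 8c
  t2: 59 1f d3 59 8d 5d 8c d3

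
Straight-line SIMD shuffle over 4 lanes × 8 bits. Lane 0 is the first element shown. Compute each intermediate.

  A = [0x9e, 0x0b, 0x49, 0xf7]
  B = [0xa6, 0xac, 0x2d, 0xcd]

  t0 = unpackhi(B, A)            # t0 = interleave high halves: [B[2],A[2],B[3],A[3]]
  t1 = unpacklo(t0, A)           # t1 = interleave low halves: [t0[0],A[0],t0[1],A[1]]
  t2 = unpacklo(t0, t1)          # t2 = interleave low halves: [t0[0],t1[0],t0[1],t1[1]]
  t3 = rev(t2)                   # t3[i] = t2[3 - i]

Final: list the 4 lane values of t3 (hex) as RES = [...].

→ t0 |2d|49|cd|f7|
→ t1 |2d|9e|49|0b|
→ t2 |2d|2d|49|9e|
→ t3 |9e|49|2d|2d|

RES = [ 0x9e  0x49  0x2d  0x2d ]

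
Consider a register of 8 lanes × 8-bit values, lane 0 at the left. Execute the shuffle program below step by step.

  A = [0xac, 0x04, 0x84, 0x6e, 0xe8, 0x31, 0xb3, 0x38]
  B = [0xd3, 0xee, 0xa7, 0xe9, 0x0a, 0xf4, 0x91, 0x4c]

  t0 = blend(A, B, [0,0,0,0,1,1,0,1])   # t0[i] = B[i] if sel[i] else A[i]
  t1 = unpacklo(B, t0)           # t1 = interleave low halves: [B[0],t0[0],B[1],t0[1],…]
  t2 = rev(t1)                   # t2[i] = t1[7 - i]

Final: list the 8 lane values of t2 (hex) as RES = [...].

  t0: ac 04 84 6e 0a f4 b3 4c
  t1: d3 ac ee 04 a7 84 e9 6e
  t2: 6e e9 84 a7 04 ee ac d3

RES = [ 0x6e  0xe9  0x84  0xa7  0x04  0xee  0xac  0xd3 ]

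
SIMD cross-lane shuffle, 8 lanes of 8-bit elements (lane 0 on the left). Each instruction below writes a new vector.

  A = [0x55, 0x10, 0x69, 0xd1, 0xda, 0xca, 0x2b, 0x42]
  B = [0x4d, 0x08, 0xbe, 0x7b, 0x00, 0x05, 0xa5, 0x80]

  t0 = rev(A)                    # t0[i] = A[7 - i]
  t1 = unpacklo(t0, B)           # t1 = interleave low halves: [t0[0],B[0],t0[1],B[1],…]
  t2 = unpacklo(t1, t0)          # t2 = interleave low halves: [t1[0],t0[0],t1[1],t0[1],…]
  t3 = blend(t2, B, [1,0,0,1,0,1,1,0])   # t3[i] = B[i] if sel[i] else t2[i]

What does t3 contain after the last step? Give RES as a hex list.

t0 = [0x42, 0x2b, 0xca, 0xda, 0xd1, 0x69, 0x10, 0x55]
t1 = [0x42, 0x4d, 0x2b, 0x08, 0xca, 0xbe, 0xda, 0x7b]
t2 = [0x42, 0x42, 0x4d, 0x2b, 0x2b, 0xca, 0x08, 0xda]
t3 = [0x4d, 0x42, 0x4d, 0x7b, 0x2b, 0x05, 0xa5, 0xda]

RES = [0x4d, 0x42, 0x4d, 0x7b, 0x2b, 0x05, 0xa5, 0xda]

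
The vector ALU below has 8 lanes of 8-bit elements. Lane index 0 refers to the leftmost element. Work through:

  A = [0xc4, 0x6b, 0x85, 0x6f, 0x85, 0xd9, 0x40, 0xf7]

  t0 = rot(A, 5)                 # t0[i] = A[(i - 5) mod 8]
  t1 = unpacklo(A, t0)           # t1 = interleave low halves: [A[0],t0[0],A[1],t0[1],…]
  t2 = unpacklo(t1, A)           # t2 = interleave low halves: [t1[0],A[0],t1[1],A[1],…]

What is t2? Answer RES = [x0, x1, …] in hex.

→ t0 |6f|85|d9|40|f7|c4|6b|85|
→ t1 |c4|6f|6b|85|85|d9|6f|40|
→ t2 |c4|c4|6f|6b|6b|85|85|6f|

RES = [ 0xc4  0xc4  0x6f  0x6b  0x6b  0x85  0x85  0x6f ]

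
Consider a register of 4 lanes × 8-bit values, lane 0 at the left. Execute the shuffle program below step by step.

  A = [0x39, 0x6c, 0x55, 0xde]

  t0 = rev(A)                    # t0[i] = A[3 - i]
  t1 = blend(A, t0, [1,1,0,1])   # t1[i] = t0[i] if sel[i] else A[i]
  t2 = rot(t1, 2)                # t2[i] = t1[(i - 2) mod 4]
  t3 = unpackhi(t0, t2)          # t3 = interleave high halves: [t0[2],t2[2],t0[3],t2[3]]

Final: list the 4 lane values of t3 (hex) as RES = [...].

t0 = [0xde, 0x55, 0x6c, 0x39]
t1 = [0xde, 0x55, 0x55, 0x39]
t2 = [0x55, 0x39, 0xde, 0x55]
t3 = [0x6c, 0xde, 0x39, 0x55]

RES = [ 0x6c  0xde  0x39  0x55 ]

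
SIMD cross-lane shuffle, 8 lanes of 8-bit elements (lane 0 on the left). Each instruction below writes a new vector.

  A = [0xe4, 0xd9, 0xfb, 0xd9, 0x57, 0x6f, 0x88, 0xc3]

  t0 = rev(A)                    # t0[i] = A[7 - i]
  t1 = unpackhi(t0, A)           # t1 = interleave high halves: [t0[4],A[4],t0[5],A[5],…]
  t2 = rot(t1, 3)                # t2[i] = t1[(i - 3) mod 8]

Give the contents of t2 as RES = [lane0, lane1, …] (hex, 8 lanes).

t0 = [0xc3, 0x88, 0x6f, 0x57, 0xd9, 0xfb, 0xd9, 0xe4]
t1 = [0xd9, 0x57, 0xfb, 0x6f, 0xd9, 0x88, 0xe4, 0xc3]
t2 = [0x88, 0xe4, 0xc3, 0xd9, 0x57, 0xfb, 0x6f, 0xd9]

RES = [0x88, 0xe4, 0xc3, 0xd9, 0x57, 0xfb, 0x6f, 0xd9]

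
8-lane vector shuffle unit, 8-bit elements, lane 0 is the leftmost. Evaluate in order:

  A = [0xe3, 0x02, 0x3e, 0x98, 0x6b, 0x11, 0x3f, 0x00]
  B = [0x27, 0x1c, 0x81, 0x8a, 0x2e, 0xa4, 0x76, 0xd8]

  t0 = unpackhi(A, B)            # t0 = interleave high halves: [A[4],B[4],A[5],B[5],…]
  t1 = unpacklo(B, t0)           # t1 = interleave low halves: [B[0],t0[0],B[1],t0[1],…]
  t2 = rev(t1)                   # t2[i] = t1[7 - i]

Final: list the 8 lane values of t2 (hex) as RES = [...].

t0 = [0x6b, 0x2e, 0x11, 0xa4, 0x3f, 0x76, 0x00, 0xd8]
t1 = [0x27, 0x6b, 0x1c, 0x2e, 0x81, 0x11, 0x8a, 0xa4]
t2 = [0xa4, 0x8a, 0x11, 0x81, 0x2e, 0x1c, 0x6b, 0x27]

RES = [ 0xa4  0x8a  0x11  0x81  0x2e  0x1c  0x6b  0x27 ]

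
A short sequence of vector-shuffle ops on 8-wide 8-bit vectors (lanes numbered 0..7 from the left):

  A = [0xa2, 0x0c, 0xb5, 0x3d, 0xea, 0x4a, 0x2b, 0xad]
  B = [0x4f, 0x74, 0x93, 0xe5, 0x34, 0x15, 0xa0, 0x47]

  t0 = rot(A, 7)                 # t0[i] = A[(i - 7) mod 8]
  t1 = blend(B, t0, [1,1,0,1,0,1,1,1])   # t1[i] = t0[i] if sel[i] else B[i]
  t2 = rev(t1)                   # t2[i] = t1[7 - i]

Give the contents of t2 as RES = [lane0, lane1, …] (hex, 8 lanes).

t0 = [0x0c, 0xb5, 0x3d, 0xea, 0x4a, 0x2b, 0xad, 0xa2]
t1 = [0x0c, 0xb5, 0x93, 0xea, 0x34, 0x2b, 0xad, 0xa2]
t2 = [0xa2, 0xad, 0x2b, 0x34, 0xea, 0x93, 0xb5, 0x0c]

RES = [0xa2, 0xad, 0x2b, 0x34, 0xea, 0x93, 0xb5, 0x0c]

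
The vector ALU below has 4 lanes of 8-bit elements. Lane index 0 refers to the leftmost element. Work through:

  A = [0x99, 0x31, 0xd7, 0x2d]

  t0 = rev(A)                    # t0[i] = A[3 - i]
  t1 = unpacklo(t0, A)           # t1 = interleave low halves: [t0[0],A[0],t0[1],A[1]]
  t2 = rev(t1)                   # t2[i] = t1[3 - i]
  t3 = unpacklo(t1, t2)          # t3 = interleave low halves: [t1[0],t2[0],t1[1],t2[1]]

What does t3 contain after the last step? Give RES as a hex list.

RES = [0x2d, 0x31, 0x99, 0xd7]

t0 = [0x2d, 0xd7, 0x31, 0x99]
t1 = [0x2d, 0x99, 0xd7, 0x31]
t2 = [0x31, 0xd7, 0x99, 0x2d]
t3 = [0x2d, 0x31, 0x99, 0xd7]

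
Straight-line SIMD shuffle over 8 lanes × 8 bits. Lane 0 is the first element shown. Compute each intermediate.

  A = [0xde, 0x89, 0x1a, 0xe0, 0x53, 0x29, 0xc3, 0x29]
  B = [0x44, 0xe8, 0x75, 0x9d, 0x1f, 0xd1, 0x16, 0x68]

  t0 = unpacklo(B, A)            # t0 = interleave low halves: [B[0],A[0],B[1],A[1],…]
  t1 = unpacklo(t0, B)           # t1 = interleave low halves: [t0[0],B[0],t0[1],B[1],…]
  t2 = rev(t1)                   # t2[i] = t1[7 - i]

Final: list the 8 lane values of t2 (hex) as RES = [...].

  t0: 44 de e8 89 75 1a 9d e0
  t1: 44 44 de e8 e8 75 89 9d
  t2: 9d 89 75 e8 e8 de 44 44

RES = [0x9d, 0x89, 0x75, 0xe8, 0xe8, 0xde, 0x44, 0x44]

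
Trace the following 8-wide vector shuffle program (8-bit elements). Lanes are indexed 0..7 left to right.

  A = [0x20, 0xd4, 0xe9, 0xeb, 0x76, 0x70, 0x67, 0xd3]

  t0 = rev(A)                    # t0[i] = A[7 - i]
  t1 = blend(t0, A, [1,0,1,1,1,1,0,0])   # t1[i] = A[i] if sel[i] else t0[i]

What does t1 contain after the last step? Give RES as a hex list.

RES = [0x20, 0x67, 0xe9, 0xeb, 0x76, 0x70, 0xd4, 0x20]

t0 = [0xd3, 0x67, 0x70, 0x76, 0xeb, 0xe9, 0xd4, 0x20]
t1 = [0x20, 0x67, 0xe9, 0xeb, 0x76, 0x70, 0xd4, 0x20]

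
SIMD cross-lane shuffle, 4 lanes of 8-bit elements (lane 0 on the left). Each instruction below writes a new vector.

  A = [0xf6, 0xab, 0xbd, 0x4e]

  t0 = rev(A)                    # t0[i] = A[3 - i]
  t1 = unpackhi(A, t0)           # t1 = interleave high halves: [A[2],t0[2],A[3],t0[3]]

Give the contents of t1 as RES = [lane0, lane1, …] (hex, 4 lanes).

  t0: 4e bd ab f6
  t1: bd ab 4e f6

RES = [ 0xbd  0xab  0x4e  0xf6 ]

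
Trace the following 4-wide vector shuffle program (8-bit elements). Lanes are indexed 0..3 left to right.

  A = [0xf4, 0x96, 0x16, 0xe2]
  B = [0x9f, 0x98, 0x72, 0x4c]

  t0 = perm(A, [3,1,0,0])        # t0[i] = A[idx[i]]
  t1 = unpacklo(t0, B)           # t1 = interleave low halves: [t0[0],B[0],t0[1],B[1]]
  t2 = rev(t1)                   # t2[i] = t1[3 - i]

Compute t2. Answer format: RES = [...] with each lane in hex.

t0 = [0xe2, 0x96, 0xf4, 0xf4]
t1 = [0xe2, 0x9f, 0x96, 0x98]
t2 = [0x98, 0x96, 0x9f, 0xe2]

RES = [0x98, 0x96, 0x9f, 0xe2]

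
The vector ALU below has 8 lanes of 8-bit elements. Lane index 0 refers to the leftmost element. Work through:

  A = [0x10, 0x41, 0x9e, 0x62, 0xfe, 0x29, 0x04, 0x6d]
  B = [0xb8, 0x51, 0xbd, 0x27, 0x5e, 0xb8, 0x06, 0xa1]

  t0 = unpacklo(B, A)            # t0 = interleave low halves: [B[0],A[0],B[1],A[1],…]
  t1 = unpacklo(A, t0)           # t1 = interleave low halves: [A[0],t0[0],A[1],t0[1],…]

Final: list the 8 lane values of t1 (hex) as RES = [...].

t0 = [0xb8, 0x10, 0x51, 0x41, 0xbd, 0x9e, 0x27, 0x62]
t1 = [0x10, 0xb8, 0x41, 0x10, 0x9e, 0x51, 0x62, 0x41]

RES = [0x10, 0xb8, 0x41, 0x10, 0x9e, 0x51, 0x62, 0x41]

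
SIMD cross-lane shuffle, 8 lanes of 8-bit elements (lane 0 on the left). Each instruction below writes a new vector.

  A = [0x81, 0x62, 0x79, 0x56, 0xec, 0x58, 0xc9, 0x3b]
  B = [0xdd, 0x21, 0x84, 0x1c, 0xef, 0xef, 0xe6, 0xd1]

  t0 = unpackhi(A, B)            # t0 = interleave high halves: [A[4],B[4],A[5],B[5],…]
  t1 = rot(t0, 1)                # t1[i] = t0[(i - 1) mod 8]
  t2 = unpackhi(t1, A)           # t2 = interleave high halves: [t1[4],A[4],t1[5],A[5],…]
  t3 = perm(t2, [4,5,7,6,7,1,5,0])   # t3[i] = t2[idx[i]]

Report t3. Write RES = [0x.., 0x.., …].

RES = [ 0xe6  0xc9  0x3b  0x3b  0x3b  0xec  0xc9  0xef ]

→ t0 |ec|ef|58|ef|c9|e6|3b|d1|
→ t1 |d1|ec|ef|58|ef|c9|e6|3b|
→ t2 |ef|ec|c9|58|e6|c9|3b|3b|
→ t3 |e6|c9|3b|3b|3b|ec|c9|ef|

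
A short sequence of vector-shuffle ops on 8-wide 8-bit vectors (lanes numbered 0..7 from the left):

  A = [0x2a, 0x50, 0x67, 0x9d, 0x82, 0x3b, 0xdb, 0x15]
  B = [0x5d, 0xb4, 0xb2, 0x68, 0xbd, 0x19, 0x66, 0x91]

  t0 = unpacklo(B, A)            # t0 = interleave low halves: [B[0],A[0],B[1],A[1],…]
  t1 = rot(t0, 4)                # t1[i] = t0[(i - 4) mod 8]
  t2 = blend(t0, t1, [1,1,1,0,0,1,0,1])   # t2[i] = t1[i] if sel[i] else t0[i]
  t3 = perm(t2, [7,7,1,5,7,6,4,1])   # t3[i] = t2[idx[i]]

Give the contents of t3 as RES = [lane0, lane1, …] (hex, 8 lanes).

→ t0 |5d|2a|b4|50|b2|67|68|9d|
→ t1 |b2|67|68|9d|5d|2a|b4|50|
→ t2 |b2|67|68|50|b2|2a|68|50|
→ t3 |50|50|67|2a|50|68|b2|67|

RES = [ 0x50  0x50  0x67  0x2a  0x50  0x68  0xb2  0x67 ]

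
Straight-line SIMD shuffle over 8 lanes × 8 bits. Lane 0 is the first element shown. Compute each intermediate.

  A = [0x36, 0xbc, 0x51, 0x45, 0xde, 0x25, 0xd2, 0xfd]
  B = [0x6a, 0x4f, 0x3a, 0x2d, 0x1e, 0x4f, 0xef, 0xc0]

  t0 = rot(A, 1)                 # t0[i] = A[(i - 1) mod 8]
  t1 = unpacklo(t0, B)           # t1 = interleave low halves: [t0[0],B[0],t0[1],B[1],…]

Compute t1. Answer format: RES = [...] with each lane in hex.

→ t0 |fd|36|bc|51|45|de|25|d2|
→ t1 |fd|6a|36|4f|bc|3a|51|2d|

RES = [ 0xfd  0x6a  0x36  0x4f  0xbc  0x3a  0x51  0x2d ]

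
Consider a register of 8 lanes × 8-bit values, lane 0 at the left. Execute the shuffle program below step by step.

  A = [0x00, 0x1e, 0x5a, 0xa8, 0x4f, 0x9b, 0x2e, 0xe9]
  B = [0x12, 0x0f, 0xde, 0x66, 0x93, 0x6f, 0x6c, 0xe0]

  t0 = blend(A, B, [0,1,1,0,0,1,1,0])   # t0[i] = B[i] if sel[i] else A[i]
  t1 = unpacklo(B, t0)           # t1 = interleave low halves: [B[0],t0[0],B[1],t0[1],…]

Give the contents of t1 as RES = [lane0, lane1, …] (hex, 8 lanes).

  t0: 00 0f de a8 4f 6f 6c e9
  t1: 12 00 0f 0f de de 66 a8

RES = [ 0x12  0x00  0x0f  0x0f  0xde  0xde  0x66  0xa8 ]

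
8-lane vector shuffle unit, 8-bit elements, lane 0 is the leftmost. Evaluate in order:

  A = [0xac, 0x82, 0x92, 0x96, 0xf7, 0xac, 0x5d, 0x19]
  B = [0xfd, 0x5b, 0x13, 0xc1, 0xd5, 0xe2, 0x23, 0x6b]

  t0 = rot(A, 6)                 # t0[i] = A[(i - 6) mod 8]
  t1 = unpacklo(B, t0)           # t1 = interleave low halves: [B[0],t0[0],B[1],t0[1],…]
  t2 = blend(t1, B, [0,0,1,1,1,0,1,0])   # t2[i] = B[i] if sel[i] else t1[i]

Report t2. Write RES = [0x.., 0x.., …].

RES = [0xfd, 0x92, 0x13, 0xc1, 0xd5, 0xf7, 0x23, 0xac]

→ t0 |92|96|f7|ac|5d|19|ac|82|
→ t1 |fd|92|5b|96|13|f7|c1|ac|
→ t2 |fd|92|13|c1|d5|f7|23|ac|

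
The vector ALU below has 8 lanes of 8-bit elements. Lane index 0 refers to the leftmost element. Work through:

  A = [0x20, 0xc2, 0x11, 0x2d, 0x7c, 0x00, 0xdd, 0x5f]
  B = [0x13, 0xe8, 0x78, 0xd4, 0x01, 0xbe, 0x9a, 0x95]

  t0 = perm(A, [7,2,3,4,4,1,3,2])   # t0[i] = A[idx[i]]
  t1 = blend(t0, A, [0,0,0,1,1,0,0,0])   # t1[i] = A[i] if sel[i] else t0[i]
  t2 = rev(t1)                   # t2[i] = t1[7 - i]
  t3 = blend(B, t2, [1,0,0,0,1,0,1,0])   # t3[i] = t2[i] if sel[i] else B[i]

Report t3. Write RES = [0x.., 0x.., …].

RES = [ 0x11  0xe8  0x78  0xd4  0x2d  0xbe  0x11  0x95 ]

t0 = [0x5f, 0x11, 0x2d, 0x7c, 0x7c, 0xc2, 0x2d, 0x11]
t1 = [0x5f, 0x11, 0x2d, 0x2d, 0x7c, 0xc2, 0x2d, 0x11]
t2 = [0x11, 0x2d, 0xc2, 0x7c, 0x2d, 0x2d, 0x11, 0x5f]
t3 = [0x11, 0xe8, 0x78, 0xd4, 0x2d, 0xbe, 0x11, 0x95]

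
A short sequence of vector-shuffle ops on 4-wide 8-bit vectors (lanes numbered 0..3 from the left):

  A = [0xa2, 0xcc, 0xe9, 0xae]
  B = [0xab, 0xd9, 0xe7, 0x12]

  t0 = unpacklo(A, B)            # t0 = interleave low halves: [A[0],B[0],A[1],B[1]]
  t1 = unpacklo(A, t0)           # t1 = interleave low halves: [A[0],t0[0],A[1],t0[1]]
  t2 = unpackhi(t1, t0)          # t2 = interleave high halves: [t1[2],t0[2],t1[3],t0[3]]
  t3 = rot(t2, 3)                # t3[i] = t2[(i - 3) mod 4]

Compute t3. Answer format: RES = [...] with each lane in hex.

  t0: a2 ab cc d9
  t1: a2 a2 cc ab
  t2: cc cc ab d9
  t3: cc ab d9 cc

RES = [ 0xcc  0xab  0xd9  0xcc ]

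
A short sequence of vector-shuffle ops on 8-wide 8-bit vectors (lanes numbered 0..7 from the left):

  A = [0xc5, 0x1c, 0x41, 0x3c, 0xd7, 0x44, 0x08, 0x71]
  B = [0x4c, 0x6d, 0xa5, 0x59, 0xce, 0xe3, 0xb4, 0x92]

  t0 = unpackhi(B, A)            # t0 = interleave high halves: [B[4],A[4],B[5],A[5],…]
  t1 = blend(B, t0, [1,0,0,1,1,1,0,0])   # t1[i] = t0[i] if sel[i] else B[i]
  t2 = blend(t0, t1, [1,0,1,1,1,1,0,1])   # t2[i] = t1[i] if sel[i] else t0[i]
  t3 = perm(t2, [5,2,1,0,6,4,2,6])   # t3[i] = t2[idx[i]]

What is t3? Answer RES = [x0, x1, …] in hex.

RES = [ 0x08  0xa5  0xd7  0xce  0x92  0xb4  0xa5  0x92 ]

t0 = [0xce, 0xd7, 0xe3, 0x44, 0xb4, 0x08, 0x92, 0x71]
t1 = [0xce, 0x6d, 0xa5, 0x44, 0xb4, 0x08, 0xb4, 0x92]
t2 = [0xce, 0xd7, 0xa5, 0x44, 0xb4, 0x08, 0x92, 0x92]
t3 = [0x08, 0xa5, 0xd7, 0xce, 0x92, 0xb4, 0xa5, 0x92]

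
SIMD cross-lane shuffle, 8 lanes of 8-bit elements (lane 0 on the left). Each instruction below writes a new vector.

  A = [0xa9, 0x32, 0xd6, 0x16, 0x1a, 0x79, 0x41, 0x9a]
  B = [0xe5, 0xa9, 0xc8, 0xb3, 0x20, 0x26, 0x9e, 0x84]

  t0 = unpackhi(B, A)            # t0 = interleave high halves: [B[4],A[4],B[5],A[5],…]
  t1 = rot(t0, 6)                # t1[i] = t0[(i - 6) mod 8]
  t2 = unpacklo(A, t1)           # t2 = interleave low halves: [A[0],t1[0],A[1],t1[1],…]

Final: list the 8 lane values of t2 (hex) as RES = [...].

  t0: 20 1a 26 79 9e 41 84 9a
  t1: 26 79 9e 41 84 9a 20 1a
  t2: a9 26 32 79 d6 9e 16 41

RES = [0xa9, 0x26, 0x32, 0x79, 0xd6, 0x9e, 0x16, 0x41]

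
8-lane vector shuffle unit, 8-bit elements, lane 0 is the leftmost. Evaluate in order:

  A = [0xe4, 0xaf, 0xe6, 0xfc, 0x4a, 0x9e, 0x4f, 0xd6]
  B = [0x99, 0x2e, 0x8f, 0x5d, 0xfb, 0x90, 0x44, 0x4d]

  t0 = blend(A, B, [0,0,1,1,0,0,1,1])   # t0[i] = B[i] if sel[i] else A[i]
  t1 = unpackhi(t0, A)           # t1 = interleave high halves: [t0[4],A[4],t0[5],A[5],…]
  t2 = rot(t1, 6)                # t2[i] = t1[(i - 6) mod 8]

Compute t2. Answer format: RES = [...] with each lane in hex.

RES = [ 0x9e  0x9e  0x44  0x4f  0x4d  0xd6  0x4a  0x4a ]

t0 = [0xe4, 0xaf, 0x8f, 0x5d, 0x4a, 0x9e, 0x44, 0x4d]
t1 = [0x4a, 0x4a, 0x9e, 0x9e, 0x44, 0x4f, 0x4d, 0xd6]
t2 = [0x9e, 0x9e, 0x44, 0x4f, 0x4d, 0xd6, 0x4a, 0x4a]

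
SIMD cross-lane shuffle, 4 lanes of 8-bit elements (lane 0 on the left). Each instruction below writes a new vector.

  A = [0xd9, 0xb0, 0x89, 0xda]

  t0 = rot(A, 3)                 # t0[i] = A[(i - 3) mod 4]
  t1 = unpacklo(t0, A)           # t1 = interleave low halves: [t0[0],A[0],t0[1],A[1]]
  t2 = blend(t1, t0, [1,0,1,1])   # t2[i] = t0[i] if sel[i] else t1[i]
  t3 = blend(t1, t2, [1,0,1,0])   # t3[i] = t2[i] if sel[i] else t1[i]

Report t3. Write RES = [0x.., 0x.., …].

t0 = [0xb0, 0x89, 0xda, 0xd9]
t1 = [0xb0, 0xd9, 0x89, 0xb0]
t2 = [0xb0, 0xd9, 0xda, 0xd9]
t3 = [0xb0, 0xd9, 0xda, 0xb0]

RES = [ 0xb0  0xd9  0xda  0xb0 ]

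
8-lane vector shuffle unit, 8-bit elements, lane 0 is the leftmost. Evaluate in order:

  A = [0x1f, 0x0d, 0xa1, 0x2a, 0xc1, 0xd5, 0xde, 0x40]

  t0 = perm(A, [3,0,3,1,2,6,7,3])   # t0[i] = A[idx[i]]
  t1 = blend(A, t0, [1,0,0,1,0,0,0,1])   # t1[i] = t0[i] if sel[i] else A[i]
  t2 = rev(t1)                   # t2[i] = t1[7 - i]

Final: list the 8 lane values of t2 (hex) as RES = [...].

RES = [ 0x2a  0xde  0xd5  0xc1  0x0d  0xa1  0x0d  0x2a ]

  t0: 2a 1f 2a 0d a1 de 40 2a
  t1: 2a 0d a1 0d c1 d5 de 2a
  t2: 2a de d5 c1 0d a1 0d 2a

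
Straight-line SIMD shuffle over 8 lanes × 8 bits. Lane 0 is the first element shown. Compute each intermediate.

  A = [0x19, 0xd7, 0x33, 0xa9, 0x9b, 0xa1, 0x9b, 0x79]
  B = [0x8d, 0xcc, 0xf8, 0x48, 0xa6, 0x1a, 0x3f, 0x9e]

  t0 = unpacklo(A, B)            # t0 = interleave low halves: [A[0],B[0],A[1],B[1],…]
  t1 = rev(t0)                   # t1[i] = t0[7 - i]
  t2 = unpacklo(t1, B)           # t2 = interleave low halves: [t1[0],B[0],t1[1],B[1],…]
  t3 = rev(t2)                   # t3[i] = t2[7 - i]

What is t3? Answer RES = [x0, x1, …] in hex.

RES = [ 0x48  0x33  0xf8  0xf8  0xcc  0xa9  0x8d  0x48 ]

t0 = [0x19, 0x8d, 0xd7, 0xcc, 0x33, 0xf8, 0xa9, 0x48]
t1 = [0x48, 0xa9, 0xf8, 0x33, 0xcc, 0xd7, 0x8d, 0x19]
t2 = [0x48, 0x8d, 0xa9, 0xcc, 0xf8, 0xf8, 0x33, 0x48]
t3 = [0x48, 0x33, 0xf8, 0xf8, 0xcc, 0xa9, 0x8d, 0x48]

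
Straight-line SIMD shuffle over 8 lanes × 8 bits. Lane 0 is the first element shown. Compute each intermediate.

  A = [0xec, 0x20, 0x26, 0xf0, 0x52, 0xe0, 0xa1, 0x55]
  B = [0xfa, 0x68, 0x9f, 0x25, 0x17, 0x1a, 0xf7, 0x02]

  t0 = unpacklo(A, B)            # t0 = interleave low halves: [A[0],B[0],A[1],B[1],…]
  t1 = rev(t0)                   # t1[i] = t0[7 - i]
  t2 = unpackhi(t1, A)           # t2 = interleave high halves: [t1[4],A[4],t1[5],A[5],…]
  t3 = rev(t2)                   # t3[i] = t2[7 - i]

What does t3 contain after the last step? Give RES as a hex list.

RES = [0x55, 0xec, 0xa1, 0xfa, 0xe0, 0x20, 0x52, 0x68]

t0 = [0xec, 0xfa, 0x20, 0x68, 0x26, 0x9f, 0xf0, 0x25]
t1 = [0x25, 0xf0, 0x9f, 0x26, 0x68, 0x20, 0xfa, 0xec]
t2 = [0x68, 0x52, 0x20, 0xe0, 0xfa, 0xa1, 0xec, 0x55]
t3 = [0x55, 0xec, 0xa1, 0xfa, 0xe0, 0x20, 0x52, 0x68]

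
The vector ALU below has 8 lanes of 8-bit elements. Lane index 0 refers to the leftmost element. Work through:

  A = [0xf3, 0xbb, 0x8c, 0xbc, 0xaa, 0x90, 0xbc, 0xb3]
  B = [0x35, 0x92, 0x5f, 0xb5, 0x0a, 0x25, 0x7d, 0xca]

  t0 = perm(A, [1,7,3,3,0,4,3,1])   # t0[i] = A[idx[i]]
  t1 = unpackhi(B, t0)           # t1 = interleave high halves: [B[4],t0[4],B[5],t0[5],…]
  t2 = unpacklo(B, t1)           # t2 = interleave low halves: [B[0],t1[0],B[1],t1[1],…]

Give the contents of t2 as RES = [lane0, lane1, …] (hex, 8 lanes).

RES = [ 0x35  0x0a  0x92  0xf3  0x5f  0x25  0xb5  0xaa ]

  t0: bb b3 bc bc f3 aa bc bb
  t1: 0a f3 25 aa 7d bc ca bb
  t2: 35 0a 92 f3 5f 25 b5 aa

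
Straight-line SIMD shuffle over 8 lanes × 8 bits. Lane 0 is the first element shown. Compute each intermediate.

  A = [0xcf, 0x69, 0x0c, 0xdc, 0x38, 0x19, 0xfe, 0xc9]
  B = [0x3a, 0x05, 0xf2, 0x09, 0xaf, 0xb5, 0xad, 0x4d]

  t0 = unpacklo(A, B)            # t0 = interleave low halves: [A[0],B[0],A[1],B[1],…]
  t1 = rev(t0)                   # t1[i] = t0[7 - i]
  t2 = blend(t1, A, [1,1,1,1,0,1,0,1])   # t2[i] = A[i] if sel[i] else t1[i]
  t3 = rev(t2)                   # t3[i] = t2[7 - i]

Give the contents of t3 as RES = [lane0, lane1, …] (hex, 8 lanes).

t0 = [0xcf, 0x3a, 0x69, 0x05, 0x0c, 0xf2, 0xdc, 0x09]
t1 = [0x09, 0xdc, 0xf2, 0x0c, 0x05, 0x69, 0x3a, 0xcf]
t2 = [0xcf, 0x69, 0x0c, 0xdc, 0x05, 0x19, 0x3a, 0xc9]
t3 = [0xc9, 0x3a, 0x19, 0x05, 0xdc, 0x0c, 0x69, 0xcf]

RES = [ 0xc9  0x3a  0x19  0x05  0xdc  0x0c  0x69  0xcf ]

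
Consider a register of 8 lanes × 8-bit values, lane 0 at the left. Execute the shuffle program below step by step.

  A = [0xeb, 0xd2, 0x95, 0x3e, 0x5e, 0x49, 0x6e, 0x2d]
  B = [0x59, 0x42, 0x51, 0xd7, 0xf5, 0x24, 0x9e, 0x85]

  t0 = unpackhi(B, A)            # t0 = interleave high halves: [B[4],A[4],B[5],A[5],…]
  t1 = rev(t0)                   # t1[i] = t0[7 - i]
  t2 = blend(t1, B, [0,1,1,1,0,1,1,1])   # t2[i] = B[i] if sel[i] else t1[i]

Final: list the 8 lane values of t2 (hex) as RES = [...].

RES = [0x2d, 0x42, 0x51, 0xd7, 0x49, 0x24, 0x9e, 0x85]

→ t0 |f5|5e|24|49|9e|6e|85|2d|
→ t1 |2d|85|6e|9e|49|24|5e|f5|
→ t2 |2d|42|51|d7|49|24|9e|85|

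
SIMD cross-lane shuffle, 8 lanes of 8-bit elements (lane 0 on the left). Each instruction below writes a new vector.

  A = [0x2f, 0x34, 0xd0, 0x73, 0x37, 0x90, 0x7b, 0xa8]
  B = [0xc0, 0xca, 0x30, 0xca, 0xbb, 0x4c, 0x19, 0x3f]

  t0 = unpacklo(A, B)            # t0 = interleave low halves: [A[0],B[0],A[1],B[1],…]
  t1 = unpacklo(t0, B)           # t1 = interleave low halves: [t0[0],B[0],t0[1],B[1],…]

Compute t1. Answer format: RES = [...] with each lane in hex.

RES = [0x2f, 0xc0, 0xc0, 0xca, 0x34, 0x30, 0xca, 0xca]

t0 = [0x2f, 0xc0, 0x34, 0xca, 0xd0, 0x30, 0x73, 0xca]
t1 = [0x2f, 0xc0, 0xc0, 0xca, 0x34, 0x30, 0xca, 0xca]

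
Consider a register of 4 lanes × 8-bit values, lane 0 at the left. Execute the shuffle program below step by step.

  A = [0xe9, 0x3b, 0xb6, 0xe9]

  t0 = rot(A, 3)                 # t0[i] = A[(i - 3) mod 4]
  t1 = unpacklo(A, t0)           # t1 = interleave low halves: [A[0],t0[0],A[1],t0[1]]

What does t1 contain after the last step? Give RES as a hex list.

RES = [0xe9, 0x3b, 0x3b, 0xb6]

t0 = [0x3b, 0xb6, 0xe9, 0xe9]
t1 = [0xe9, 0x3b, 0x3b, 0xb6]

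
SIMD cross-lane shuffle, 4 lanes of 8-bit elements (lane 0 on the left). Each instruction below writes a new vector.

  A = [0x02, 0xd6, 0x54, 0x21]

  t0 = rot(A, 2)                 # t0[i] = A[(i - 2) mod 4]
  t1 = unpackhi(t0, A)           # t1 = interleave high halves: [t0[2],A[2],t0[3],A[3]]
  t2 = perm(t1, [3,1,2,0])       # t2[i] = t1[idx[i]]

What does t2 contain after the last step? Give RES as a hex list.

RES = [ 0x21  0x54  0xd6  0x02 ]

→ t0 |54|21|02|d6|
→ t1 |02|54|d6|21|
→ t2 |21|54|d6|02|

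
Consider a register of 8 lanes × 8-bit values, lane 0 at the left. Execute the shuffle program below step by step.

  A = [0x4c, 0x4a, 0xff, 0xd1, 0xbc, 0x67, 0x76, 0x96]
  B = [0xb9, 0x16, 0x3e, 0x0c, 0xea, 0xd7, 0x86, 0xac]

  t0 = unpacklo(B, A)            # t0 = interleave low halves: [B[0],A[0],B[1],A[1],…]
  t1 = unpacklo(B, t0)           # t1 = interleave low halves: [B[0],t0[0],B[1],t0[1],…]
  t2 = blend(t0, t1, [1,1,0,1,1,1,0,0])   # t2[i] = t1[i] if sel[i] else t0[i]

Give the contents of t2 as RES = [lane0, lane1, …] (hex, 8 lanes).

→ t0 |b9|4c|16|4a|3e|ff|0c|d1|
→ t1 |b9|b9|16|4c|3e|16|0c|4a|
→ t2 |b9|b9|16|4c|3e|16|0c|d1|

RES = [ 0xb9  0xb9  0x16  0x4c  0x3e  0x16  0x0c  0xd1 ]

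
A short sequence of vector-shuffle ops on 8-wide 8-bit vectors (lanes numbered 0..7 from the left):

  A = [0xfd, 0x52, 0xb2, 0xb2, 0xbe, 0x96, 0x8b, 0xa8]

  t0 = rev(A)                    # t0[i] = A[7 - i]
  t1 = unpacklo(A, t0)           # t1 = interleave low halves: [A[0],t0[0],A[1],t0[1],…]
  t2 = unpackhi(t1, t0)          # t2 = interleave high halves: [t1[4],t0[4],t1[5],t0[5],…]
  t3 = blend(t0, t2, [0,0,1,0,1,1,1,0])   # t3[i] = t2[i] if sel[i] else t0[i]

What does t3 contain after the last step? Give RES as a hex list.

RES = [ 0xa8  0x8b  0x96  0xbe  0xb2  0x52  0xbe  0xfd ]

→ t0 |a8|8b|96|be|b2|b2|52|fd|
→ t1 |fd|a8|52|8b|b2|96|b2|be|
→ t2 |b2|b2|96|b2|b2|52|be|fd|
→ t3 |a8|8b|96|be|b2|52|be|fd|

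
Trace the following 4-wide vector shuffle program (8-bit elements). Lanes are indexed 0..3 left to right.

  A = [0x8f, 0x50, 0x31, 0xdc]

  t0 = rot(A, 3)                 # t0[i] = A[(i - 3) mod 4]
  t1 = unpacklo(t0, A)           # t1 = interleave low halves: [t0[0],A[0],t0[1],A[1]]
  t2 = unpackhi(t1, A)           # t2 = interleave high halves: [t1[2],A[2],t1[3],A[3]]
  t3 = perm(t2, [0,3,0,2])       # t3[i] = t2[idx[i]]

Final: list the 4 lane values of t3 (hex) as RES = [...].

RES = [0x31, 0xdc, 0x31, 0x50]

  t0: 50 31 dc 8f
  t1: 50 8f 31 50
  t2: 31 31 50 dc
  t3: 31 dc 31 50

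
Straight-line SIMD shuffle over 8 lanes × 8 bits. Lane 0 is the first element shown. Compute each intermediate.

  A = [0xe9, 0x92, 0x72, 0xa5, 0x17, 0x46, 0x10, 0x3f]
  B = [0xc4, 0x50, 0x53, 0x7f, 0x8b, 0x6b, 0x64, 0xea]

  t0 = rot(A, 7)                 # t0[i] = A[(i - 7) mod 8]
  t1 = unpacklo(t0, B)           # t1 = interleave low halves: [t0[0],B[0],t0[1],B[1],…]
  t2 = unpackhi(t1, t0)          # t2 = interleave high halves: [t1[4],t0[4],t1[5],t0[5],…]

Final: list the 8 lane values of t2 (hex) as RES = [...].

RES = [ 0xa5  0x46  0x53  0x10  0x17  0x3f  0x7f  0xe9 ]

  t0: 92 72 a5 17 46 10 3f e9
  t1: 92 c4 72 50 a5 53 17 7f
  t2: a5 46 53 10 17 3f 7f e9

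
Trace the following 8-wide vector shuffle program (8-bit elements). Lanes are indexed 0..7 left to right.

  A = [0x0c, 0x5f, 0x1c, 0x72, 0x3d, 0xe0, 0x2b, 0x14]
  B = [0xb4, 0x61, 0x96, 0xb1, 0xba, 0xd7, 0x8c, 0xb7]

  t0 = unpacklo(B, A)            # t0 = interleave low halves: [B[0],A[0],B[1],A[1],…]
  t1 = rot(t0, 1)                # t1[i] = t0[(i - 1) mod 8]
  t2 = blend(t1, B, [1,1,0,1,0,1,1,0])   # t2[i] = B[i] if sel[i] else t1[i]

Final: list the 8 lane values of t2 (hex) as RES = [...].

  t0: b4 0c 61 5f 96 1c b1 72
  t1: 72 b4 0c 61 5f 96 1c b1
  t2: b4 61 0c b1 5f d7 8c b1

RES = [0xb4, 0x61, 0x0c, 0xb1, 0x5f, 0xd7, 0x8c, 0xb1]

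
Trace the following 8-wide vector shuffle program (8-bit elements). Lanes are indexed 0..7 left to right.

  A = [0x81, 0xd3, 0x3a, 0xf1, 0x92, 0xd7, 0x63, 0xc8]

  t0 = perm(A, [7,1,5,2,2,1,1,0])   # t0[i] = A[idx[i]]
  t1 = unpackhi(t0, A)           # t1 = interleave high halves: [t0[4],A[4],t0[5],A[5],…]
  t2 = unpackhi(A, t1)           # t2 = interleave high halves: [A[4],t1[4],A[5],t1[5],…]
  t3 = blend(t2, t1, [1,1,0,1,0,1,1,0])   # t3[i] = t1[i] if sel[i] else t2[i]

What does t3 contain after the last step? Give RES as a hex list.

  t0: c8 d3 d7 3a 3a d3 d3 81
  t1: 3a 92 d3 d7 d3 63 81 c8
  t2: 92 d3 d7 63 63 81 c8 c8
  t3: 3a 92 d7 d7 63 63 81 c8

RES = [ 0x3a  0x92  0xd7  0xd7  0x63  0x63  0x81  0xc8 ]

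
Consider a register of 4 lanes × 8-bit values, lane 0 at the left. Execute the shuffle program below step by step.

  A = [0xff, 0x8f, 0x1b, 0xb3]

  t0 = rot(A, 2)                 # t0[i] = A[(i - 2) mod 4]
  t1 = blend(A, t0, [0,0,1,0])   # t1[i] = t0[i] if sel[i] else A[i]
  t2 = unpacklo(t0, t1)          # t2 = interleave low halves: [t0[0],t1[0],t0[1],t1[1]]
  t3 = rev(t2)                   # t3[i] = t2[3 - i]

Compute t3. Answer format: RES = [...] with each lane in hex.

→ t0 |1b|b3|ff|8f|
→ t1 |ff|8f|ff|b3|
→ t2 |1b|ff|b3|8f|
→ t3 |8f|b3|ff|1b|

RES = [0x8f, 0xb3, 0xff, 0x1b]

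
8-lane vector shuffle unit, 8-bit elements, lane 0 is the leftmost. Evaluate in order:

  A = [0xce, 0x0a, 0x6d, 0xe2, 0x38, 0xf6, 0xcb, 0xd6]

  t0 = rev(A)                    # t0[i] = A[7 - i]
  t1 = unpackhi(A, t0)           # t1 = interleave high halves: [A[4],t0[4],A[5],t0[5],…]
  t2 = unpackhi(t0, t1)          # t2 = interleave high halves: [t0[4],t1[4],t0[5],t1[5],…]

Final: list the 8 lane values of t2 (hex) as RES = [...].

  t0: d6 cb f6 38 e2 6d 0a ce
  t1: 38 e2 f6 6d cb 0a d6 ce
  t2: e2 cb 6d 0a 0a d6 ce ce

RES = [0xe2, 0xcb, 0x6d, 0x0a, 0x0a, 0xd6, 0xce, 0xce]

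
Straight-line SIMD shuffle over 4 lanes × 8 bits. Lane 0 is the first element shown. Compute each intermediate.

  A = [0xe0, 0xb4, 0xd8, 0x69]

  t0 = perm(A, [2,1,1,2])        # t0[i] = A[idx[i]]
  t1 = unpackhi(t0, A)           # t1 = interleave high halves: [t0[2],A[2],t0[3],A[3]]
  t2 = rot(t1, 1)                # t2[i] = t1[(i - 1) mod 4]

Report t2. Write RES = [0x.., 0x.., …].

RES = [0x69, 0xb4, 0xd8, 0xd8]

  t0: d8 b4 b4 d8
  t1: b4 d8 d8 69
  t2: 69 b4 d8 d8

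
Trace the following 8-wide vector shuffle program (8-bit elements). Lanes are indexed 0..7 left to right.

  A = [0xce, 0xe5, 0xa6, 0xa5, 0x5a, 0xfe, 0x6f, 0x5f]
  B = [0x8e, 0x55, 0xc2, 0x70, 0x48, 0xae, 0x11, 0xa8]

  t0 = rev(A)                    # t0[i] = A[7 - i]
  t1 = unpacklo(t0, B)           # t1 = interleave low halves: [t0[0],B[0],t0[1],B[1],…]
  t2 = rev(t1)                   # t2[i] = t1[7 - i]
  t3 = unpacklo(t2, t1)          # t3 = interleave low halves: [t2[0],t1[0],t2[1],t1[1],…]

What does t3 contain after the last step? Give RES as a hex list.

RES = [0x70, 0x5f, 0x5a, 0x8e, 0xc2, 0x6f, 0xfe, 0x55]

→ t0 |5f|6f|fe|5a|a5|a6|e5|ce|
→ t1 |5f|8e|6f|55|fe|c2|5a|70|
→ t2 |70|5a|c2|fe|55|6f|8e|5f|
→ t3 |70|5f|5a|8e|c2|6f|fe|55|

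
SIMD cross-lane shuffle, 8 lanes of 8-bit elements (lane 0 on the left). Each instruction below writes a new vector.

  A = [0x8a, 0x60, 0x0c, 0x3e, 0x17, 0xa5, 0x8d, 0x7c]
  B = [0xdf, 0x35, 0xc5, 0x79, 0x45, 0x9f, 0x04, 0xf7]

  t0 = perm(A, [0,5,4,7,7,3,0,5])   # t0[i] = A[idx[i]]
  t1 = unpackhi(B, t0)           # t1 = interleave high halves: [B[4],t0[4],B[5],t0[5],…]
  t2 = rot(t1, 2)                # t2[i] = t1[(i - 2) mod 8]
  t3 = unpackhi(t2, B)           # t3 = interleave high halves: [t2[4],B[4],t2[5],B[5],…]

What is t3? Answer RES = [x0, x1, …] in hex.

  t0: 8a a5 17 7c 7c 3e 8a a5
  t1: 45 7c 9f 3e 04 8a f7 a5
  t2: f7 a5 45 7c 9f 3e 04 8a
  t3: 9f 45 3e 9f 04 04 8a f7

RES = [ 0x9f  0x45  0x3e  0x9f  0x04  0x04  0x8a  0xf7 ]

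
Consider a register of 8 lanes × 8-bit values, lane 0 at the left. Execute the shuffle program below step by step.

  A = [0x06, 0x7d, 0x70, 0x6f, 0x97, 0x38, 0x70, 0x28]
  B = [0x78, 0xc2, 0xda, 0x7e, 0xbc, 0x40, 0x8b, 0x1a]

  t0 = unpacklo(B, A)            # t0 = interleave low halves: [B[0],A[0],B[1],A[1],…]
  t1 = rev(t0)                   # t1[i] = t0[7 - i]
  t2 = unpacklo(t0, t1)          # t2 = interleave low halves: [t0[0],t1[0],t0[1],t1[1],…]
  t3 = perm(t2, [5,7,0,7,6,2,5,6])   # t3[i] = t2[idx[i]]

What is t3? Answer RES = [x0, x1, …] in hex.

RES = [ 0x70  0xda  0x78  0xda  0x7d  0x06  0x70  0x7d ]

  t0: 78 06 c2 7d da 70 7e 6f
  t1: 6f 7e 70 da 7d c2 06 78
  t2: 78 6f 06 7e c2 70 7d da
  t3: 70 da 78 da 7d 06 70 7d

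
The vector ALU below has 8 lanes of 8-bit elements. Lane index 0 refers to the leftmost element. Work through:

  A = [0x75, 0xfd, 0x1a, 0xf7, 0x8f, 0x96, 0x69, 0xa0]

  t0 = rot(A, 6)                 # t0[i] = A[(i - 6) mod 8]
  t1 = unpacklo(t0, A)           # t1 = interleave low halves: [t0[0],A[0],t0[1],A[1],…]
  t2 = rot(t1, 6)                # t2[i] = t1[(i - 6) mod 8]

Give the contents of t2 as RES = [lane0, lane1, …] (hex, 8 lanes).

RES = [0xf7, 0xfd, 0x8f, 0x1a, 0x96, 0xf7, 0x1a, 0x75]

t0 = [0x1a, 0xf7, 0x8f, 0x96, 0x69, 0xa0, 0x75, 0xfd]
t1 = [0x1a, 0x75, 0xf7, 0xfd, 0x8f, 0x1a, 0x96, 0xf7]
t2 = [0xf7, 0xfd, 0x8f, 0x1a, 0x96, 0xf7, 0x1a, 0x75]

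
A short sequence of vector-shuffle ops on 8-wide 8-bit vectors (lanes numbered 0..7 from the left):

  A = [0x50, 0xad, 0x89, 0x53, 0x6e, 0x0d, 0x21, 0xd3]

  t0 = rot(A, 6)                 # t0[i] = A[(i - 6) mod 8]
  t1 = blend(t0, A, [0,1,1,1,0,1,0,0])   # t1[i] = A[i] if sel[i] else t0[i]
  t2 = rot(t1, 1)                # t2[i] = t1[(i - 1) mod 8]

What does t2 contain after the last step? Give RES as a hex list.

→ t0 |89|53|6e|0d|21|d3|50|ad|
→ t1 |89|ad|89|53|21|0d|50|ad|
→ t2 |ad|89|ad|89|53|21|0d|50|

RES = [0xad, 0x89, 0xad, 0x89, 0x53, 0x21, 0x0d, 0x50]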